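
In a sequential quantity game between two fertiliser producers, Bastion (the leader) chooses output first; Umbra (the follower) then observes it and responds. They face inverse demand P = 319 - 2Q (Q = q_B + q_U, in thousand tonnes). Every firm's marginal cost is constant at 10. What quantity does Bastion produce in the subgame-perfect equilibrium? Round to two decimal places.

The follower Umbra best-responds to any q_B: π_U = (319 - 2Q)q_U - 10q_U.
∂π_U/∂q_U = 309 - 2q_B - 4q_U = 0 gives the reaction function q_U = (309 - 2q_B)/4.
The leader anticipates this reaction. Substituting into P = 319 - 2Q gives P = 329/2 - q_B, so π_B = (329/2 - q_B)q_B - 10q_B.
Maximising: ∂π_B/∂q_B = 309/2 - 2q_B = 0, giving q_B = 309/4.
Then q_U = (309 - 2·(309/4))/4 = 309/8.

77.25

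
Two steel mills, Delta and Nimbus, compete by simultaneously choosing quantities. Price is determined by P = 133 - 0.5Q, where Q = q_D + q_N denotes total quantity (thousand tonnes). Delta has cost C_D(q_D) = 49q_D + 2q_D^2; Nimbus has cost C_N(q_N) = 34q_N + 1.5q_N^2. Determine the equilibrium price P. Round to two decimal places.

Delta's profit: π_D = (133 - 0.5Q)q_D - (49q_D + 2q_D²). Setting ∂π_D/∂q_D = 0: 84 - 5q_D - (1/2)(q_N) = 0.
Nimbus's profit: π_N = (133 - 0.5Q)q_N - (34q_N + (3/2)q_N²). Setting ∂π_N/∂q_N = 0: 99 - 4q_N - (1/2)(q_D) = 0.
Best responses: q_D = (84 - (1/2)q_N)/5, q_N = (99 - (1/2)q_D)/4.
Substituting one into the other gives q_D = 1146/79 and q_N = 1812/79.
Total output Q = 37.4430, so price P = 133 - (1/2)·37.4430 = 114.2785.

114.28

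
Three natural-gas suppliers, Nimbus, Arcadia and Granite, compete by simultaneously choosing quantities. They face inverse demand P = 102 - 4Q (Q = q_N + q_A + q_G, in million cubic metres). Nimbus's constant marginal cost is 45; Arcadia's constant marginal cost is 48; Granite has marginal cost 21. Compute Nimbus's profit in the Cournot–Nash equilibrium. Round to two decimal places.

20.25

Nimbus's profit: π_N = (102 - 4Q)q_N - (45q_N). Setting ∂π_N/∂q_N = 0: 57 - 8q_N - 4(q_A + q_G) = 0.
Arcadia's first-order condition: 54 - 8q_A - 4(q_N + q_G) = 0.
Granite's first-order condition: 81 - 8q_G - 4(q_N + q_A) = 0.
Adding the 3 conditions: 192 − 8Q − 8Q = 0, i.e. Q = 12.
Back-substituting: q_N = (57 − 48)/4 = 9/4, q_A = (54 − 48)/4 = 3/2, q_G = (81 − 48)/4 = 33/4.
Price P = 102 - 4·12 = 54.
Nimbus's profit: (54 - 45)·(9/4) = 81/4.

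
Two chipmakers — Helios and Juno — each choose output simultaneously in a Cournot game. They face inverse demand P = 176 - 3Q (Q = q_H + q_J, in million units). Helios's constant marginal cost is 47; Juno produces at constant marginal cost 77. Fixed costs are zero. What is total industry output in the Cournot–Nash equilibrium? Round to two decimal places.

Helios's profit: π_H = (176 - 3Q)q_H - (47q_H). Setting ∂π_H/∂q_H = 0: 129 - 6q_H - 3(q_J) = 0.
Juno's first-order condition: 99 - 6q_J - 3(q_H) = 0.
So q_H = (129 - 3q_J)/6 and q_J = (99 - 3q_H)/6.
Substituting one into the other gives q_H = 53/3 and q_J = 23/3.
Total output Q = 53/3 + 23/3 = 76/3.

25.33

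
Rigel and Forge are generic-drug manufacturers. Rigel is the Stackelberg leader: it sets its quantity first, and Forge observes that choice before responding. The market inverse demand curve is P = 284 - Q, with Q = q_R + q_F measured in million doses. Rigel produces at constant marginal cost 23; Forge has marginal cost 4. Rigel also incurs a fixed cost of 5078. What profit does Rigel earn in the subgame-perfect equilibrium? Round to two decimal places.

The follower Forge best-responds to any q_R: π_F = (284 - Q)q_F - 4q_F.
Setting the follower's marginal profit to zero, 280 - q_R - 2q_F = 0, i.e. q_F = (280 - q_R)/2.
Rigel substitutes q_F(q_R) into its own profit: π_R = q_R(284 - q_R - (280 - q_R)/2) - 23q_R = (144 - (1/2)q_R)q_R - 23q_R.
The leader's first-order condition 121 - q_R = 0 yields q_R = 121.
Then q_F = (280 - 121)/2 = 159/2.
Price P = 284 - 401/2 = 167/2.
Rigel's profit: (167/2 - 23)·121 - 5078 = 2242.5000.

2242.50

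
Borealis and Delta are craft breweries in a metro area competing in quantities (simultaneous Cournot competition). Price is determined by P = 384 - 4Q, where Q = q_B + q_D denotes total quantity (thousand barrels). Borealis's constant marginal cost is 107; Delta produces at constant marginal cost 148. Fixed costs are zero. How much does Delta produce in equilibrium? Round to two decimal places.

Borealis's profit: π_B = (384 - 4Q)q_B - (107q_B). Setting ∂π_B/∂q_B = 0: 277 - 8q_B - 4(q_D) = 0.
Delta's first-order condition: 236 - 8q_D - 4(q_B) = 0.
Rearranging gives the reaction functions q_B = (277 - 4q_D)/8 and q_D = (236 - 4q_B)/8.
Solving the pair: q_B = 53/2, q_D = 65/4.

16.25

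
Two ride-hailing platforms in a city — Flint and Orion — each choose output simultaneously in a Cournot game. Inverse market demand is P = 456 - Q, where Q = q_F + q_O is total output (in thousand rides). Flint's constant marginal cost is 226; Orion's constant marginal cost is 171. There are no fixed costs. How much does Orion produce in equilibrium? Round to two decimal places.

Flint's profit: π_F = (456 - Q)q_F - (226q_F). Setting ∂π_F/∂q_F = 0: 230 - 2q_F - (q_O) = 0.
Orion's profit: π_O = (456 - Q)q_O - (171q_O). Setting ∂π_O/∂q_O = 0: 285 - 2q_O - (q_F) = 0.
Best responses: q_F = (230 - q_O)/2, q_O = (285 - q_F)/2.
Solving the pair: q_F = 175/3, q_O = 340/3.

113.33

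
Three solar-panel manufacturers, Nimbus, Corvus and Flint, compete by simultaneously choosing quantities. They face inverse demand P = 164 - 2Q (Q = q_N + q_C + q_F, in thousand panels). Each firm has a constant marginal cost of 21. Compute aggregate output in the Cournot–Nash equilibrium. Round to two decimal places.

A representative firm's profit is π_i = q_i(164 - 2Q) - 21q_i.
Setting ∂π_i/∂q_i = 0 with rivals' quantities fixed: 143 - 4q_i - 2·Σ_{j≠i} q_j = 0.
By symmetry each firm produces the same amount; substituting Σ_{j≠i} q_j = 2q_i yields q_i = 143/8.
Total output Q = 143/8 + 143/8 + 143/8 = 429/8.

53.63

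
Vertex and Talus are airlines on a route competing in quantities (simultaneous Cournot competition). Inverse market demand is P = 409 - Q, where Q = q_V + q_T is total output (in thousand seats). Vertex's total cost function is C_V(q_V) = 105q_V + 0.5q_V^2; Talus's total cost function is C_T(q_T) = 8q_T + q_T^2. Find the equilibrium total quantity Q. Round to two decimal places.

Vertex's profit: π_V = (409 - Q)q_V - (105q_V + (1/2)q_V²). Setting ∂π_V/∂q_V = 0: 304 - 3q_V - (q_T) = 0.
Talus's profit: π_T = (409 - Q)q_T - (8q_T + q_T²). Setting ∂π_T/∂q_T = 0: 401 - 4q_T - (q_V) = 0.
Best responses: q_V = (304 - q_T)/3, q_T = (401 - q_V)/4.
Solving the pair: q_V = 815/11, q_T = 899/11.
Total output Q = 815/11 + 899/11 = 1714/11.

155.82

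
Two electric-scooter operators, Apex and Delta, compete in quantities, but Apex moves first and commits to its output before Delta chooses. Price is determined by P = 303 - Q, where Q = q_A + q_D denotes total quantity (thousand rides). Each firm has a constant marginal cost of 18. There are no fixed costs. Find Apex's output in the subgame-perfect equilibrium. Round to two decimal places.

Solve by backward induction. Given q_A, the follower Delta maximises π_D = (303 - q_A - q_D)q_D - 18q_D.
∂π_D/∂q_D = 285 - q_A - 2q_D = 0 gives the reaction function q_D = (285 - q_A)/2.
The leader anticipates this reaction. Substituting into P = 303 - Q gives P = 321/2 - (1/2)q_A, so π_A = (321/2 - (1/2)q_A)q_A - 18q_A.
Maximising: ∂π_A/∂q_A = 285/2 - q_A = 0, giving q_A = 285/2.
Then q_D = (285 - 285/2)/2 = 285/4.

142.50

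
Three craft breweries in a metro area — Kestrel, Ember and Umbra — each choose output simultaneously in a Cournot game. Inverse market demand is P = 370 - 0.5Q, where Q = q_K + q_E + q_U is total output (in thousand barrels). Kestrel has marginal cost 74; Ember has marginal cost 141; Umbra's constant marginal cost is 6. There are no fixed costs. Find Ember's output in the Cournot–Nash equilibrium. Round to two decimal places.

Kestrel's profit: π_K = (370 - 0.5Q)q_K - (74q_K). Setting ∂π_K/∂q_K = 0: 296 - q_K - (1/2)(q_E + q_U) = 0.
Ember's first-order condition: 229 - q_E - (1/2)(q_K + q_U) = 0.
Umbra's first-order condition: 364 - q_U - (1/2)(q_K + q_E) = 0.
Adding the 3 conditions: 889 − Q − Q = 0, i.e. Q = 889/2.
Back-substituting: q_K = (296 − 889/4)/(1/2) = 295/2, q_E = (229 − 889/4)/(1/2) = 27/2, q_U = (364 − 889/4)/(1/2) = 567/2.

13.50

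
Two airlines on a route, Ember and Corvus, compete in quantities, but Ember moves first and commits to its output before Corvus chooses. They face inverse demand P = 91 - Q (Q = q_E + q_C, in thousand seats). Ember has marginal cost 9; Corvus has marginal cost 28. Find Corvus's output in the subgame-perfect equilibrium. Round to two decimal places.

6.25

Solve by backward induction. Given q_E, the follower Corvus maximises π_C = (91 - q_E - q_C)q_C - 28q_C.
∂π_C/∂q_C = 63 - q_E - 2q_C = 0 gives the reaction function q_C = (63 - q_E)/2.
Ember substitutes q_C(q_E) into its own profit: π_E = q_E(91 - q_E - (63 - q_E)/2) - 9q_E = (119/2 - (1/2)q_E)q_E - 9q_E.
The leader's first-order condition 101/2 - q_E = 0 yields q_E = 101/2.
Then q_C = (63 - 101/2)/2 = 25/4.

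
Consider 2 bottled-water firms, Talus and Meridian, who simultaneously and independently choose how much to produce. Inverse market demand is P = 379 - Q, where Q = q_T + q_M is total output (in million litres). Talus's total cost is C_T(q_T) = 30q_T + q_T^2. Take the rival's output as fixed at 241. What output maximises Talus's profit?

27

With the rival's output fixed at 241, Talus's profit is π_T = (379 - 241 - q_T)q_T - (30q_T + q_T²) = (138 - q_T)q_T - (30q_T + q_T²).
∂π_T/∂q_T = 108 - 4q_T = 0, so q_T = 27.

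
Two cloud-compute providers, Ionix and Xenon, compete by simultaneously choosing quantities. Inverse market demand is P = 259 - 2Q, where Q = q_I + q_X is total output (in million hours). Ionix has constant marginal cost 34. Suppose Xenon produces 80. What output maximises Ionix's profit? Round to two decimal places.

With the rival's output fixed at 80, Ionix's profit is π_I = (259 - 2·80 - 2q_I)q_I - (34q_I) = (99 - 2q_I)q_I - (34q_I).
∂π_I/∂q_I = 65 - 4q_I = 0, so q_I = 65/4.

16.25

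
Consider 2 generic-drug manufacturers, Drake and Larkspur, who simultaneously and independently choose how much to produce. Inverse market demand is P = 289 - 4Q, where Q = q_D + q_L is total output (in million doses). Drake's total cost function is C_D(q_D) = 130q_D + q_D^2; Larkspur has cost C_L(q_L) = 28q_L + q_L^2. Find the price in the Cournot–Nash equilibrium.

Drake's profit: π_D = (289 - 4Q)q_D - (130q_D + q_D²). Setting ∂π_D/∂q_D = 0: 159 - 10q_D - 4(q_L) = 0.
Larkspur's first-order condition: 261 - 10q_L - 4(q_D) = 0.
Best responses: q_D = (159 - 4q_L)/10, q_L = (261 - 4q_D)/10.
Solving the pair: q_D = 13/2, q_L = 47/2.
Total output Q = 30, so price P = 289 - 4·30 = 169.

169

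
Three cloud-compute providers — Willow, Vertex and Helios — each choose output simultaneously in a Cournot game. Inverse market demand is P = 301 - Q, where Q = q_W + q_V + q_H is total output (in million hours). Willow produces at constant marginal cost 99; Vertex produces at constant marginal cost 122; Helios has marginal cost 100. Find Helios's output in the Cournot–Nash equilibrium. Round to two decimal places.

Willow's profit: π_W = (301 - Q)q_W - (99q_W). Setting ∂π_W/∂q_W = 0: 202 - 2q_W - (q_V + q_H) = 0.
Vertex's profit: π_V = (301 - Q)q_V - (122q_V). Setting ∂π_V/∂q_V = 0: 179 - 2q_V - (q_W + q_H) = 0.
Helios's first-order condition: 201 - 2q_H - (q_W + q_V) = 0.
Adding the 3 first-order conditions: 582 − 4Q = 0, so Q = 291/2.
Back-substituting: q_W = (202 − 291/2) = 113/2, q_V = (179 − 291/2) = 67/2, q_H = (201 − 291/2) = 111/2.

55.50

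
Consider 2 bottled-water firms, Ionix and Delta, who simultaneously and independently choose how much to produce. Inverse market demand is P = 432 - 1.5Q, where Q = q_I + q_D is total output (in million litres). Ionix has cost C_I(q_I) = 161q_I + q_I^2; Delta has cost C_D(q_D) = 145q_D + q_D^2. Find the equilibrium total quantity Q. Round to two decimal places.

85.85

Ionix's profit: π_I = (432 - 1.5Q)q_I - (161q_I + q_I²). Setting ∂π_I/∂q_I = 0: 271 - 5q_I - (3/2)(q_D) = 0.
Delta's first-order condition: 287 - 5q_D - (3/2)(q_I) = 0.
Rearranging gives the reaction functions q_I = (271 - (3/2)q_D)/5 and q_D = (287 - (3/2)q_I)/5.
Solving the pair: q_I = 40.6374, q_D = 45.2088.
Total output Q = 40.6374 + 45.2088 = 1116/13.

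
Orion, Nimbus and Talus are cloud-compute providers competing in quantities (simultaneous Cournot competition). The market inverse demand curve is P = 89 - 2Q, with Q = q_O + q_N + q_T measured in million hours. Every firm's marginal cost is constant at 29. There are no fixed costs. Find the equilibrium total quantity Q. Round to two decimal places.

22.50

A representative firm's profit is π_i = q_i(89 - 2Q) - 29q_i.
First-order condition (treating rivals' output as given): 60 - 4q_i - 2·Σ_{j≠i} q_j = 0.
With identical firms every q_j equals q_i, so Σ_{j≠i} q_j = 2q_i and 60 = 8q_i, giving q_i = 15/2.
Total output Q = 15/2 + 15/2 + 15/2 = 45/2.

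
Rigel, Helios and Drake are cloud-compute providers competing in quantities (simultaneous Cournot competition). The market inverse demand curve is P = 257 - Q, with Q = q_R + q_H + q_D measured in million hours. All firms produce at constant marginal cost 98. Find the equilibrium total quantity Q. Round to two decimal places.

Each firm earns π_i = (257 - Q)q_i - 98q_i.
Setting ∂π_i/∂q_i = 0 with rivals' quantities fixed: 159 - 2q_i - Σ_{j≠i} q_j = 0.
By symmetry each firm produces the same amount; substituting Σ_{j≠i} q_j = 2q_i yields q_i = 159/4.
Total output Q = 159/4 + 159/4 + 159/4 = 477/4.

119.25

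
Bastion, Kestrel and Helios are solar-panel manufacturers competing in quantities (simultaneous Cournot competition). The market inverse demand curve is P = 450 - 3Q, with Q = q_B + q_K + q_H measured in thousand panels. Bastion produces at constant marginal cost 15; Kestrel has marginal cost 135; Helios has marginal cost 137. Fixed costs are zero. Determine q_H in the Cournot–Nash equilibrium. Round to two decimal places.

15.75

Bastion's profit: π_B = (450 - 3Q)q_B - (15q_B). Setting ∂π_B/∂q_B = 0: 435 - 6q_B - 3(q_K + q_H) = 0.
Kestrel's first-order condition: 315 - 6q_K - 3(q_B + q_H) = 0.
Helios's profit: π_H = (450 - 3Q)q_H - (137q_H). Setting ∂π_H/∂q_H = 0: 313 - 6q_H - 3(q_B + q_K) = 0.
Summing all 3 equations gives 1063 − 12Q = 0, hence Q = 1063/12.
Back-substituting: q_B = (435 − 1063/4)/3 = 677/12, q_K = (315 − 1063/4)/3 = 197/12, q_H = (313 − 1063/4)/3 = 63/4.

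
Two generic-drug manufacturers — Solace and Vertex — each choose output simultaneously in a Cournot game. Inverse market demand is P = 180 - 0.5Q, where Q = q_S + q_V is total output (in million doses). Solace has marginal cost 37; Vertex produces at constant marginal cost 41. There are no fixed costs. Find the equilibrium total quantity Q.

Solace's profit: π_S = (180 - 0.5Q)q_S - (37q_S). Setting ∂π_S/∂q_S = 0: 143 - q_S - (1/2)(q_V) = 0.
Vertex's first-order condition: 139 - q_V - (1/2)(q_S) = 0.
Best responses: q_S = (143 - (1/2)q_V), q_V = (139 - (1/2)q_S).
Solving the pair: q_S = 98, q_V = 90.
Total output Q = 98 + 90 = 188.

188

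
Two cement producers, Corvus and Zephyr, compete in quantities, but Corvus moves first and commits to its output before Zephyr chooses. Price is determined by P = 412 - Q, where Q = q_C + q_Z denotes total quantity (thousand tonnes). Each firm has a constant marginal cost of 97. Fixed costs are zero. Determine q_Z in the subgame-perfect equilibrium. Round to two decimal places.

78.75

Solve by backward induction. Given q_C, the follower Zephyr maximises π_Z = (412 - q_C - q_Z)q_Z - 97q_Z.
∂π_Z/∂q_Z = 315 - q_C - 2q_Z = 0 gives the reaction function q_Z = (315 - q_C)/2.
The leader anticipates this reaction. Substituting into P = 412 - Q gives P = 509/2 - (1/2)q_C, so π_C = (509/2 - (1/2)q_C)q_C - 97q_C.
The leader's first-order condition 315/2 - q_C = 0 yields q_C = 315/2.
Then q_Z = (315 - 315/2)/2 = 315/4.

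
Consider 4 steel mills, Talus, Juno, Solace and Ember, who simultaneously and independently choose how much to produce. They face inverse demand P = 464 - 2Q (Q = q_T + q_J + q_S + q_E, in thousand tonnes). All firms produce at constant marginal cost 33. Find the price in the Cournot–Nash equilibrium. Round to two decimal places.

A representative firm's profit is π_i = q_i(464 - 2Q) - 33q_i.
First-order condition (treating rivals' output as given): 431 - 4q_i - 2·Σ_{j≠i} q_j = 0.
By symmetry each firm produces the same amount; substituting Σ_{j≠i} q_j = 3q_i yields q_i = 431/10.
Total output Q = 862/5, so price P = 464 - 2·(862/5) = 596/5.

119.20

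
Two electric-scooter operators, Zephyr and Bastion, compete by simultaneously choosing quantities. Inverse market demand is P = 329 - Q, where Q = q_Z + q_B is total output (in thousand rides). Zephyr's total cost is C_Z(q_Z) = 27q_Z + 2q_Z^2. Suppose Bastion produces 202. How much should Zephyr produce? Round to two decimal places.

With the rival's output fixed at 202, Zephyr's profit is π_Z = (329 - 202 - q_Z)q_Z - (27q_Z + 2q_Z²) = (127 - q_Z)q_Z - (27q_Z + 2q_Z²).
∂π_Z/∂q_Z = 100 - 6q_Z = 0, so q_Z = 50/3.

16.67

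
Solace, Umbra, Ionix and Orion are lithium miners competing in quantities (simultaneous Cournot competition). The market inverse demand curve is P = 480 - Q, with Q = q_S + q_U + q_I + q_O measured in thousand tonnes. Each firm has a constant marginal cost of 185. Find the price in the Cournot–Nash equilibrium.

244

Each firm earns π_i = (480 - Q)q_i - 185q_i.
First-order condition (treating rivals' output as given): 295 - 2q_i - Σ_{j≠i} q_j = 0.
With identical firms every q_j equals q_i, so Σ_{j≠i} q_j = 3q_i and 295 = 5q_i, giving q_i = 59.
Total output Q = 236, so price P = 480 - 236 = 244.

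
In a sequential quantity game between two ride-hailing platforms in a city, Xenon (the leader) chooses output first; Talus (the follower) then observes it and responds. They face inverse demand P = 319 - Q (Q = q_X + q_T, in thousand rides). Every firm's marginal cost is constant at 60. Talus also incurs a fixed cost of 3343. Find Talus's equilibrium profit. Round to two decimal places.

Solve by backward induction. Given q_X, the follower Talus maximises π_T = (319 - q_X - q_T)q_T - 60q_T.
∂π_T/∂q_T = 259 - q_X - 2q_T = 0 gives the reaction function q_T = (259 - q_X)/2.
The leader anticipates this reaction. Substituting into P = 319 - Q gives P = 379/2 - (1/2)q_X, so π_X = (379/2 - (1/2)q_X)q_X - 60q_X.
Leader FOC: 259/2 - q_X = 0, so q_X = 259/2.
Then q_T = (259 - 259/2)/2 = 259/4.
Price P = 319 - 777/4 = 499/4.
Talus's profit: (499/4 - 60)·(259/4) - 3343 = 849.5625.

849.56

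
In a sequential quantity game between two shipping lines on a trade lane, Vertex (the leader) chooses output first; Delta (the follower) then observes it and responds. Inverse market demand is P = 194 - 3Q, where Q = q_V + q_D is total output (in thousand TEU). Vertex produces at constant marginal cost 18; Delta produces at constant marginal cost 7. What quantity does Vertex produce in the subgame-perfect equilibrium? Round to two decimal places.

27.50

The follower Delta best-responds to any q_V: π_D = (194 - 3Q)q_D - 7q_D.
∂π_D/∂q_D = 187 - 3q_V - 6q_D = 0 gives the reaction function q_D = (187 - 3q_V)/6.
Vertex substitutes q_D(q_V) into its own profit: π_V = q_V(194 - 3q_V - (187 - 3q_V)/2) - 18q_V = (201/2 - (3/2)q_V)q_V - 18q_V.
The leader's first-order condition 165/2 - 3q_V = 0 yields q_V = 55/2.
Then q_D = (187 - 3·(55/2))/6 = 209/12.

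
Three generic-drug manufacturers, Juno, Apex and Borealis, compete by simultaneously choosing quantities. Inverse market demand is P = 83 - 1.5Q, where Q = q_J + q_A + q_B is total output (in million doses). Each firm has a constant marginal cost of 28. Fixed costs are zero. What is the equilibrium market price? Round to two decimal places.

41.75

Each firm earns π_i = (83 - 1.5Q)q_i - 28q_i.
First-order condition (treating rivals' output as given): 55 - 3q_i - (3/2)·Σ_{j≠i} q_j = 0.
With identical firms every q_j equals q_i, so Σ_{j≠i} q_j = 2q_i and 55 = 6q_i, giving q_i = 55/6.
Total output Q = 55/2, so price P = 83 - (3/2)·(55/2) = 167/4.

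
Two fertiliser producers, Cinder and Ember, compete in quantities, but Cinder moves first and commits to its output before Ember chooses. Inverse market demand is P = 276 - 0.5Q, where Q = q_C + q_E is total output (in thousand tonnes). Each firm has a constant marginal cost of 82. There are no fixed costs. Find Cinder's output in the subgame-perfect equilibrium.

Solve by backward induction. Given q_C, the follower Ember maximises π_E = (276 - (1/2)q_C - (1/2)q_E)q_E - 82q_E.
∂π_E/∂q_E = 194 - (1/2)q_C - q_E = 0 gives the reaction function q_E = (194 - (1/2)q_C).
Cinder substitutes q_E(q_C) into its own profit: π_C = q_C(276 - (1/2)q_C - (194 - (1/2)q_C)/2) - 82q_C = (179 - (1/4)q_C)q_C - 82q_C.
Maximising: ∂π_C/∂q_C = 97 - (1/2)q_C = 0, giving q_C = 194.
Then q_E = (194 - (1/2)·194) = 97.

194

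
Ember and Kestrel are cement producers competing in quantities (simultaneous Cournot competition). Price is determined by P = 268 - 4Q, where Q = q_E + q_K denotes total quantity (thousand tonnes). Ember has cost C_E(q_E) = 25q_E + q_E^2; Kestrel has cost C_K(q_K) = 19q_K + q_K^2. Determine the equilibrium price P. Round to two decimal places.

Ember's profit: π_E = (268 - 4Q)q_E - (25q_E + q_E²). Setting ∂π_E/∂q_E = 0: 243 - 10q_E - 4(q_K) = 0.
Kestrel's first-order condition: 249 - 10q_K - 4(q_E) = 0.
Best responses: q_E = (243 - 4q_K)/10, q_K = (249 - 4q_E)/10.
Solving the pair: q_E = 239/14, q_K = 253/14.
Total output Q = 246/7, so price P = 268 - 4·(246/7) = 892/7.

127.43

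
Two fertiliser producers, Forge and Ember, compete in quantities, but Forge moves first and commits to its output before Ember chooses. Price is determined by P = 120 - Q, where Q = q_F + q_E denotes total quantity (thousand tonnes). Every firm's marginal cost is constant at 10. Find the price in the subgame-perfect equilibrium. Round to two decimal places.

37.50

The follower Ember best-responds to any q_F: π_E = (120 - Q)q_E - 10q_E.
Setting the follower's marginal profit to zero, 110 - q_F - 2q_E = 0, i.e. q_E = (110 - q_F)/2.
Forge substitutes q_E(q_F) into its own profit: π_F = q_F(120 - q_F - (110 - q_F)/2) - 10q_F = (65 - (1/2)q_F)q_F - 10q_F.
The leader's first-order condition 55 - q_F = 0 yields q_F = 55.
Then q_E = (110 - 55)/2 = 55/2.
Total output Q = 165/2, so price P = 120 - 165/2 = 75/2.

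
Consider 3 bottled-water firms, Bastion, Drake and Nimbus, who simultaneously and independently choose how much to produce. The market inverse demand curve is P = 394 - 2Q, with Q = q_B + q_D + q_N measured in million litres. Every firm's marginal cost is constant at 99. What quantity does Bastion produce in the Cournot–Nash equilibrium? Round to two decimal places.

36.88

Each firm earns π_i = (394 - 2Q)q_i - 99q_i.
First-order condition (treating rivals' output as given): 295 - 4q_i - 2·Σ_{j≠i} q_j = 0.
By symmetry each firm produces the same amount; substituting Σ_{j≠i} q_j = 2q_i yields q_i = 295/8.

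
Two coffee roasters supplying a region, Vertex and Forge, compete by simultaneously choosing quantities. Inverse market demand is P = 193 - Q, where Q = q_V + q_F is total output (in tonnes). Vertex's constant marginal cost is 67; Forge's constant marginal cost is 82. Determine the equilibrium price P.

Vertex's profit: π_V = (193 - Q)q_V - (67q_V). Setting ∂π_V/∂q_V = 0: 126 - 2q_V - (q_F) = 0.
Forge's profit: π_F = (193 - Q)q_F - (82q_F). Setting ∂π_F/∂q_F = 0: 111 - 2q_F - (q_V) = 0.
Best responses: q_V = (126 - q_F)/2, q_F = (111 - q_V)/2.
Solving the pair: q_V = 47, q_F = 32.
Total output Q = 79, so price P = 193 - 79 = 114.

114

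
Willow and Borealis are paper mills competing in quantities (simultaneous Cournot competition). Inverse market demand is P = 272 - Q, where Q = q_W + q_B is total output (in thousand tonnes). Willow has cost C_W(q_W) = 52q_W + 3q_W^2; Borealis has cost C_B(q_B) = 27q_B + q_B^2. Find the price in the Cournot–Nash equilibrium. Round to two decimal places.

Willow's profit: π_W = (272 - Q)q_W - (52q_W + 3q_W²). Setting ∂π_W/∂q_W = 0: 220 - 8q_W - (q_B) = 0.
Borealis's profit: π_B = (272 - Q)q_B - (27q_B + q_B²). Setting ∂π_B/∂q_B = 0: 245 - 4q_B - (q_W) = 0.
Best responses: q_W = (220 - q_B)/8, q_B = (245 - q_W)/4.
Solving the pair: q_W = 635/31, q_B = 1740/31.
Total output Q = 76.6129, so price P = 272 - 76.6129 = 195.3871.

195.39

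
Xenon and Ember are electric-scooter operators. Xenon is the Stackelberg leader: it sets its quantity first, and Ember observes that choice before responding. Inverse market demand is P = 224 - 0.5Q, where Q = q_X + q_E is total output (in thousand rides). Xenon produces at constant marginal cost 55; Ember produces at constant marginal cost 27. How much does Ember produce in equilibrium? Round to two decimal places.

Solve by backward induction. Given q_X, the follower Ember maximises π_E = (224 - (1/2)q_X - (1/2)q_E)q_E - 27q_E.
∂π_E/∂q_E = 197 - (1/2)q_X - q_E = 0 gives the reaction function q_E = (197 - (1/2)q_X).
Xenon substitutes q_E(q_X) into its own profit: π_X = q_X(224 - (1/2)q_X - (197 - (1/2)q_X)/2) - 55q_X = (251/2 - (1/4)q_X)q_X - 55q_X.
Leader FOC: 141/2 - (1/2)q_X = 0, so q_X = 141.
Then q_E = (197 - (1/2)·141) = 253/2.

126.50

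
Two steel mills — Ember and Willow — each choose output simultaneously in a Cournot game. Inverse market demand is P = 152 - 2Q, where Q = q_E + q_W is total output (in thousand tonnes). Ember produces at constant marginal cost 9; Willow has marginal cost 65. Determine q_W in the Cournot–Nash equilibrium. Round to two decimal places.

5.17

Ember's profit: π_E = (152 - 2Q)q_E - (9q_E). Setting ∂π_E/∂q_E = 0: 143 - 4q_E - 2(q_W) = 0.
Willow's profit: π_W = (152 - 2Q)q_W - (65q_W). Setting ∂π_W/∂q_W = 0: 87 - 4q_W - 2(q_E) = 0.
Rearranging gives the reaction functions q_E = (143 - 2q_W)/4 and q_W = (87 - 2q_E)/4.
Substituting one into the other gives q_E = 199/6 and q_W = 31/6.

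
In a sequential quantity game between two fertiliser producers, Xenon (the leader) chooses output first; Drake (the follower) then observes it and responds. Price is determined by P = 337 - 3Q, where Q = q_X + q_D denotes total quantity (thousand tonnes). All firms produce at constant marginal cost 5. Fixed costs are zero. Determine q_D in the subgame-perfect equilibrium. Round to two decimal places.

Solve by backward induction. Given q_X, the follower Drake maximises π_D = (337 - 3q_X - 3q_D)q_D - 5q_D.
Follower FOC: 332 - 3q_X - 6q_D = 0, so q_D(q_X) = (332 - 3q_X)/6.
Xenon substitutes q_D(q_X) into its own profit: π_X = q_X(337 - 3q_X - (332 - 3q_X)/2) - 5q_X = (171 - (3/2)q_X)q_X - 5q_X.
The leader's first-order condition 166 - 3q_X = 0 yields q_X = 166/3.
Then q_D = (332 - 3·(166/3))/6 = 83/3.

27.67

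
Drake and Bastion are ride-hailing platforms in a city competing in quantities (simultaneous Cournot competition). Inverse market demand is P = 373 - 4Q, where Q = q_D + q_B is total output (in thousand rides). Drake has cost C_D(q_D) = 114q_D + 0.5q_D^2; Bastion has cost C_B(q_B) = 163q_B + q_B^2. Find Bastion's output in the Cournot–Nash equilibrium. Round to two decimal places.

11.54

Drake's profit: π_D = (373 - 4Q)q_D - (114q_D + (1/2)q_D²). Setting ∂π_D/∂q_D = 0: 259 - 9q_D - 4(q_B) = 0.
Bastion's profit: π_B = (373 - 4Q)q_B - (163q_B + q_B²). Setting ∂π_B/∂q_B = 0: 210 - 10q_B - 4(q_D) = 0.
So q_D = (259 - 4q_B)/9 and q_B = (210 - 4q_D)/10.
Substituting one into the other gives q_D = 875/37 and q_B = 427/37.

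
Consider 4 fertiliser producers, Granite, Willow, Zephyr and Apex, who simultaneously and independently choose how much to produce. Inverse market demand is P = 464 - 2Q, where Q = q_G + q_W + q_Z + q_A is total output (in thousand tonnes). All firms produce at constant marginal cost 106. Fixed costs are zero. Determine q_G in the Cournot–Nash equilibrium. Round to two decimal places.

A representative firm's profit is π_i = q_i(464 - 2Q) - 106q_i.
First-order condition (treating rivals' output as given): 358 - 4q_i - 2·Σ_{j≠i} q_j = 0.
By symmetry each firm produces the same amount; substituting Σ_{j≠i} q_j = 3q_i yields q_i = 358/10 = 179/5.

35.80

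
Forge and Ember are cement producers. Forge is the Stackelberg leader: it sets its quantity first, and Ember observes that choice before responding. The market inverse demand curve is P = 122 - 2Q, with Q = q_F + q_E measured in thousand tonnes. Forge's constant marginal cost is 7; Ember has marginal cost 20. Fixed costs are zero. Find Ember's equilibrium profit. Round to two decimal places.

The follower Ember best-responds to any q_F: π_E = (122 - 2Q)q_E - 20q_E.
Follower FOC: 102 - 2q_F - 4q_E = 0, so q_E(q_F) = (102 - 2q_F)/4.
Forge substitutes q_E(q_F) into its own profit: π_F = q_F(122 - 2q_F - (102 - 2q_F)/2) - 7q_F = (71 - q_F)q_F - 7q_F.
Leader FOC: 64 - 2q_F = 0, so q_F = 32.
Then q_E = (102 - 2·32)/4 = 19/2.
Price P = 122 - 2·(83/2) = 39.
Ember's profit: (39 - 20)·(19/2) = 361/2.

180.50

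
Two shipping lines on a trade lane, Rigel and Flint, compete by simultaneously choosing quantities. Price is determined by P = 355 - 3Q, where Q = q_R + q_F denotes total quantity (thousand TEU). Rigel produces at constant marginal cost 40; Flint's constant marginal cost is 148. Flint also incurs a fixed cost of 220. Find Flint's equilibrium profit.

143

Rigel's profit: π_R = (355 - 3Q)q_R - (40q_R). Setting ∂π_R/∂q_R = 0: 315 - 6q_R - 3(q_F) = 0.
Flint's profit: π_F = (355 - 3Q)q_F - (148q_F). Setting ∂π_F/∂q_F = 0: 207 - 6q_F - 3(q_R) = 0.
So q_R = (315 - 3q_F)/6 and q_F = (207 - 3q_R)/6.
Substituting one into the other gives q_R = 47 and q_F = 11.
Price P = 355 - 3·58 = 181.
Flint's profit: (181 - 148)·11 - 220 = 143.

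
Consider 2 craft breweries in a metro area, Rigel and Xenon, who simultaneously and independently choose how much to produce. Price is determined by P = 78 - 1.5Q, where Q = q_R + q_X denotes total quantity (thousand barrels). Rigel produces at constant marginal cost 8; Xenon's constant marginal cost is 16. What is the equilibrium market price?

Rigel's profit: π_R = (78 - 1.5Q)q_R - (8q_R). Setting ∂π_R/∂q_R = 0: 70 - 3q_R - (3/2)(q_X) = 0.
Xenon's first-order condition: 62 - 3q_X - (3/2)(q_R) = 0.
Best responses: q_R = (70 - (3/2)q_X)/3, q_X = (62 - (3/2)q_R)/3.
Substituting one into the other gives q_R = 52/3 and q_X = 12.
Total output Q = 88/3, so price P = 78 - (3/2)·(88/3) = 34.

34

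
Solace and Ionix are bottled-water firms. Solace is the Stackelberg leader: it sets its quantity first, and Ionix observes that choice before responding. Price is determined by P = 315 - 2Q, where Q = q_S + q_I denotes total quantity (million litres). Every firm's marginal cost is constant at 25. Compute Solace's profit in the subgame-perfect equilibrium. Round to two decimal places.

Solve by backward induction. Given q_S, the follower Ionix maximises π_I = (315 - 2q_S - 2q_I)q_I - 25q_I.
∂π_I/∂q_I = 290 - 2q_S - 4q_I = 0 gives the reaction function q_I = (290 - 2q_S)/4.
Solace substitutes q_I(q_S) into its own profit: π_S = q_S(315 - 2q_S - (290 - 2q_S)/2) - 25q_S = (170 - q_S)q_S - 25q_S.
Leader FOC: 145 - 2q_S = 0, so q_S = 145/2.
Then q_I = (290 - 2·(145/2))/4 = 145/4.
Price P = 315 - 2·(435/4) = 195/2.
Solace's profit: (195/2 - 25)·(145/2) = 5256.2500.

5256.25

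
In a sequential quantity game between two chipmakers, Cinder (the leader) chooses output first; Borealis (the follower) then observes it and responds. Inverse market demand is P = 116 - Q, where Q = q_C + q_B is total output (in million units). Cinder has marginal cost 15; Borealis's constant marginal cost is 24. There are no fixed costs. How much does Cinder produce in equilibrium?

55

The follower Borealis best-responds to any q_C: π_B = (116 - Q)q_B - 24q_B.
Setting the follower's marginal profit to zero, 92 - q_C - 2q_B = 0, i.e. q_B = (92 - q_C)/2.
The leader anticipates this reaction. Substituting into P = 116 - Q gives P = 70 - (1/2)q_C, so π_C = (70 - (1/2)q_C)q_C - 15q_C.
Leader FOC: 55 - q_C = 0, so q_C = 55.
Then q_B = (92 - 55)/2 = 37/2.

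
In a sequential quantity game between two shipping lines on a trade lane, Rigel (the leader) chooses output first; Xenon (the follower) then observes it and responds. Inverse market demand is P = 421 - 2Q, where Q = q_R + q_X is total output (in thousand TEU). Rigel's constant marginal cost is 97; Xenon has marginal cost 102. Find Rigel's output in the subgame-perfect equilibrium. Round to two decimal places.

82.25

Solve by backward induction. Given q_R, the follower Xenon maximises π_X = (421 - 2q_R - 2q_X)q_X - 102q_X.
∂π_X/∂q_X = 319 - 2q_R - 4q_X = 0 gives the reaction function q_X = (319 - 2q_R)/4.
Rigel substitutes q_X(q_R) into its own profit: π_R = q_R(421 - 2q_R - (319 - 2q_R)/2) - 97q_R = (523/2 - q_R)q_R - 97q_R.
Leader FOC: 329/2 - 2q_R = 0, so q_R = 329/4.
Then q_X = (319 - 2·(329/4))/4 = 309/8.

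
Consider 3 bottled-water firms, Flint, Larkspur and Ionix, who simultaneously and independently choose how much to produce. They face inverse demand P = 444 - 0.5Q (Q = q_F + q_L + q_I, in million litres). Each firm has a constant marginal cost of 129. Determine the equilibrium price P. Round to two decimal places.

207.75

A representative firm's profit is π_i = q_i(444 - 0.5Q) - 129q_i.
First-order condition (treating rivals' output as given): 315 - q_i - (1/2)·Σ_{j≠i} q_j = 0.
With identical firms every q_j equals q_i, so Σ_{j≠i} q_j = 2q_i and 315 = 2q_i, giving q_i = 315/2.
Total output Q = 945/2, so price P = 444 - (1/2)·(945/2) = 831/4.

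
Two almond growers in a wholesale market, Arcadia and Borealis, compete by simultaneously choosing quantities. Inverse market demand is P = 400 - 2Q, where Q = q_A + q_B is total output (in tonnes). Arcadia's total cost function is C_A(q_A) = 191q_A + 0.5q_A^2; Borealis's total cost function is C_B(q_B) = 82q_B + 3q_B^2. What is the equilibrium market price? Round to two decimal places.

Arcadia's profit: π_A = (400 - 2Q)q_A - (191q_A + (1/2)q_A²). Setting ∂π_A/∂q_A = 0: 209 - 5q_A - 2(q_B) = 0.
Borealis's profit: π_B = (400 - 2Q)q_B - (82q_B + 3q_B²). Setting ∂π_B/∂q_B = 0: 318 - 10q_B - 2(q_A) = 0.
So q_A = (209 - 2q_B)/5 and q_B = (318 - 2q_A)/10.
Substituting one into the other gives q_A = 727/23 and q_B = 586/23.
Total output Q = 1313/23, so price P = 400 - 2·(1313/23) = 285.8261.

285.83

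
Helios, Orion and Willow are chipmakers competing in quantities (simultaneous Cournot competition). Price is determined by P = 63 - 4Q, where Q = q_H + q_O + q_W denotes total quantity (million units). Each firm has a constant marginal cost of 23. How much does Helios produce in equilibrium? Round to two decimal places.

Each firm earns π_i = (63 - 4Q)q_i - 23q_i.
Setting ∂π_i/∂q_i = 0 with rivals' quantities fixed: 40 - 8q_i - 4·Σ_{j≠i} q_j = 0.
By symmetry each firm produces the same amount; substituting Σ_{j≠i} q_j = 2q_i yields q_i = 40/16 = 5/2.

2.50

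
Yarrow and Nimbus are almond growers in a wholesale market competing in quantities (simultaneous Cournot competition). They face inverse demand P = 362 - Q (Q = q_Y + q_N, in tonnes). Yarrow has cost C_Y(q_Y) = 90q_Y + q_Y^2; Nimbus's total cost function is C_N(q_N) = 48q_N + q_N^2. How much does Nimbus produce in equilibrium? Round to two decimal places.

65.60

Yarrow's profit: π_Y = (362 - Q)q_Y - (90q_Y + q_Y²). Setting ∂π_Y/∂q_Y = 0: 272 - 4q_Y - (q_N) = 0.
Nimbus's profit: π_N = (362 - Q)q_N - (48q_N + q_N²). Setting ∂π_N/∂q_N = 0: 314 - 4q_N - (q_Y) = 0.
So q_Y = (272 - q_N)/4 and q_N = (314 - q_Y)/4.
Solving the pair: q_Y = 258/5, q_N = 328/5.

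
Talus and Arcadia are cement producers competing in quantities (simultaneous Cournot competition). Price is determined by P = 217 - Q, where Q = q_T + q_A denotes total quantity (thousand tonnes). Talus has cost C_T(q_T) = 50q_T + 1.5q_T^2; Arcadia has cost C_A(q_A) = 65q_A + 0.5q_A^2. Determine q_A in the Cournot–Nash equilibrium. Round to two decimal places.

42.36

Talus's profit: π_T = (217 - Q)q_T - (50q_T + (3/2)q_T²). Setting ∂π_T/∂q_T = 0: 167 - 5q_T - (q_A) = 0.
Arcadia's first-order condition: 152 - 3q_A - (q_T) = 0.
Best responses: q_T = (167 - q_A)/5, q_A = (152 - q_T)/3.
Substituting one into the other gives q_T = 349/14 and q_A = 593/14.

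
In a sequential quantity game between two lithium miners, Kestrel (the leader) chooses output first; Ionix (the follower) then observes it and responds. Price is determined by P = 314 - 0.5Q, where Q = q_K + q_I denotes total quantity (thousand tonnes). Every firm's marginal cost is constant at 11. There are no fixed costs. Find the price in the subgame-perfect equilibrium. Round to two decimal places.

The follower Ionix best-responds to any q_K: π_I = (314 - 0.5Q)q_I - 11q_I.
Setting the follower's marginal profit to zero, 303 - (1/2)q_K - q_I = 0, i.e. q_I = (303 - (1/2)q_K).
The leader anticipates this reaction. Substituting into P = 314 - 0.5Q gives P = 325/2 - (1/4)q_K, so π_K = (325/2 - (1/4)q_K)q_K - 11q_K.
The leader's first-order condition 303/2 - (1/2)q_K = 0 yields q_K = 303.
Then q_I = (303 - (1/2)·303) = 303/2.
Total output Q = 909/2, so price P = 314 - (1/2)·(909/2) = 347/4.

86.75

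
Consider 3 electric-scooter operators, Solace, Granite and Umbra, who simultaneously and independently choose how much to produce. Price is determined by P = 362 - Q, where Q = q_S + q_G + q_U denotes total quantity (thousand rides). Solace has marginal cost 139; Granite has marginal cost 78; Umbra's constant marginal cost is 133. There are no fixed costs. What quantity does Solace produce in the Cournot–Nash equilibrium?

39

Solace's profit: π_S = (362 - Q)q_S - (139q_S). Setting ∂π_S/∂q_S = 0: 223 - 2q_S - (q_G + q_U) = 0.
Granite's first-order condition: 284 - 2q_G - (q_S + q_U) = 0.
Umbra's profit: π_U = (362 - Q)q_U - (133q_U). Setting ∂π_U/∂q_U = 0: 229 - 2q_U - (q_S + q_G) = 0.
Adding the 3 conditions: 736 − 2Q − 2Q = 0, i.e. Q = 184.
Back-substituting: q_S = (223 − 184) = 39, q_G = (284 − 184) = 100, q_U = (229 − 184) = 45.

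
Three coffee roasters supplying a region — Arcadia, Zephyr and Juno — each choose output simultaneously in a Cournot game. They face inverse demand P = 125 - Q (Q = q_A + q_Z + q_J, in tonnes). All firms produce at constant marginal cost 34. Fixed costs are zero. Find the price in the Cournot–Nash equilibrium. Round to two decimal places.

56.75

A representative firm's profit is π_i = q_i(125 - Q) - 34q_i.
Setting ∂π_i/∂q_i = 0 with rivals' quantities fixed: 91 - 2q_i - Σ_{j≠i} q_j = 0.
By symmetry each firm produces the same amount; substituting Σ_{j≠i} q_j = 2q_i yields q_i = 91/4.
Total output Q = 273/4, so price P = 125 - 273/4 = 227/4.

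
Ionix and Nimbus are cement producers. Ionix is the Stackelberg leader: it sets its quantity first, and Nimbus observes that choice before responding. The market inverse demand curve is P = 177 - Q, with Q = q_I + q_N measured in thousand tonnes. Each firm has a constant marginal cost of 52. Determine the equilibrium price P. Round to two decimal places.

Solve by backward induction. Given q_I, the follower Nimbus maximises π_N = (177 - q_I - q_N)q_N - 52q_N.
∂π_N/∂q_N = 125 - q_I - 2q_N = 0 gives the reaction function q_N = (125 - q_I)/2.
The leader anticipates this reaction. Substituting into P = 177 - Q gives P = 229/2 - (1/2)q_I, so π_I = (229/2 - (1/2)q_I)q_I - 52q_I.
Leader FOC: 125/2 - q_I = 0, so q_I = 125/2.
Then q_N = (125 - 125/2)/2 = 125/4.
Total output Q = 375/4, so price P = 177 - 375/4 = 333/4.

83.25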